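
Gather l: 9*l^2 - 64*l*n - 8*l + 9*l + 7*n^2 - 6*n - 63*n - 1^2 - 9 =9*l^2 + l*(1 - 64*n) + 7*n^2 - 69*n - 10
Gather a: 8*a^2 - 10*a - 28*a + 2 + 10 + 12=8*a^2 - 38*a + 24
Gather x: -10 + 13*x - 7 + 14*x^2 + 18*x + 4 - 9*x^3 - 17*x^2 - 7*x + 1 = -9*x^3 - 3*x^2 + 24*x - 12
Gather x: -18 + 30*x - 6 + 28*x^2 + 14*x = 28*x^2 + 44*x - 24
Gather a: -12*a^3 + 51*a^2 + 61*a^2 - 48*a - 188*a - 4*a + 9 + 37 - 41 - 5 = -12*a^3 + 112*a^2 - 240*a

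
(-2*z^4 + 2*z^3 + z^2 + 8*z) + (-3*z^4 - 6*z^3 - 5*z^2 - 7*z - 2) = -5*z^4 - 4*z^3 - 4*z^2 + z - 2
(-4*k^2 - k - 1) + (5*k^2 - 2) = k^2 - k - 3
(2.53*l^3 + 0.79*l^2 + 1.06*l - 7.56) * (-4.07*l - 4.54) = -10.2971*l^4 - 14.7015*l^3 - 7.9008*l^2 + 25.9568*l + 34.3224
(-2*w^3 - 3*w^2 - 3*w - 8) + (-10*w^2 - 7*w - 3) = -2*w^3 - 13*w^2 - 10*w - 11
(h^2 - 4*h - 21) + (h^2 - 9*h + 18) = 2*h^2 - 13*h - 3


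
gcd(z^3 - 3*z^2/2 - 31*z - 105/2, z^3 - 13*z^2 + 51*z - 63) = z - 7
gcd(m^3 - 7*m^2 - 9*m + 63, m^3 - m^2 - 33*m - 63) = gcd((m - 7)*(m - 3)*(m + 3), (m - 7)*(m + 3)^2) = m^2 - 4*m - 21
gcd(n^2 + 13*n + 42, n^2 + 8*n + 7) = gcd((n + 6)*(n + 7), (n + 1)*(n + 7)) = n + 7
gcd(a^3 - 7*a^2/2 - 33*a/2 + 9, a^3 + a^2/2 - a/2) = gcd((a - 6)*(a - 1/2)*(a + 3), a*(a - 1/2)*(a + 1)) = a - 1/2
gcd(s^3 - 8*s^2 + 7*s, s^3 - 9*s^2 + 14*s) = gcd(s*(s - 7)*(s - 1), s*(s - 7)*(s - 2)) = s^2 - 7*s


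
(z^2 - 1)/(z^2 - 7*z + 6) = (z + 1)/(z - 6)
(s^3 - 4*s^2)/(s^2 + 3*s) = s*(s - 4)/(s + 3)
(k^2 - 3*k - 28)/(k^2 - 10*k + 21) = (k + 4)/(k - 3)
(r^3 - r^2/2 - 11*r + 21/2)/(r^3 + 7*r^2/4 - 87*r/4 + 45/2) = 2*(2*r^2 + 5*r - 7)/(4*r^2 + 19*r - 30)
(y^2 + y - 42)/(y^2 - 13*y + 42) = (y + 7)/(y - 7)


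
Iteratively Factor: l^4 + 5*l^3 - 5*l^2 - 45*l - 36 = (l - 3)*(l^3 + 8*l^2 + 19*l + 12) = (l - 3)*(l + 3)*(l^2 + 5*l + 4) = (l - 3)*(l + 3)*(l + 4)*(l + 1)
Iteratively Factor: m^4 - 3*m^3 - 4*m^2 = (m - 4)*(m^3 + m^2) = (m - 4)*(m + 1)*(m^2) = m*(m - 4)*(m + 1)*(m)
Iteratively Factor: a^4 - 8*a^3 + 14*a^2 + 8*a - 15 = (a - 1)*(a^3 - 7*a^2 + 7*a + 15) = (a - 5)*(a - 1)*(a^2 - 2*a - 3) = (a - 5)*(a - 1)*(a + 1)*(a - 3)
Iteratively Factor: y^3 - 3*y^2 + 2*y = (y)*(y^2 - 3*y + 2) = y*(y - 1)*(y - 2)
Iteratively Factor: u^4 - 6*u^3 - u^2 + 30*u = (u + 2)*(u^3 - 8*u^2 + 15*u) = (u - 5)*(u + 2)*(u^2 - 3*u) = (u - 5)*(u - 3)*(u + 2)*(u)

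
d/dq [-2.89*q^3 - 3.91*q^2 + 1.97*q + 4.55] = -8.67*q^2 - 7.82*q + 1.97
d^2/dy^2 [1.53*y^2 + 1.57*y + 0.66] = 3.06000000000000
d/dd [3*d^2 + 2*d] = 6*d + 2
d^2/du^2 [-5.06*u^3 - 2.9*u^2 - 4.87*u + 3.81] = -30.36*u - 5.8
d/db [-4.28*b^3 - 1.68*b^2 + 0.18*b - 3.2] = -12.84*b^2 - 3.36*b + 0.18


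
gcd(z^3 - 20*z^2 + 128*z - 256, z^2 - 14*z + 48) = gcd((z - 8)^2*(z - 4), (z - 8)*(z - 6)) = z - 8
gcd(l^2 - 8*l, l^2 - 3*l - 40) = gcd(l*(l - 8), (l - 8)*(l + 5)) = l - 8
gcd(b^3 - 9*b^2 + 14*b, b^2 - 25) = 1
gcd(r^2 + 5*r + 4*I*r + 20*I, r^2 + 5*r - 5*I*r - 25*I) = r + 5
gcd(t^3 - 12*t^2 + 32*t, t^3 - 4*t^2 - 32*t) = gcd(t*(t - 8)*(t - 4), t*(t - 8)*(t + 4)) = t^2 - 8*t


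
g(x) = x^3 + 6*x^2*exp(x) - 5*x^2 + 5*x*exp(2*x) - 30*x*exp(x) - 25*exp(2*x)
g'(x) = 6*x^2*exp(x) + 3*x^2 + 10*x*exp(2*x) - 18*x*exp(x) - 10*x - 45*exp(2*x) - 30*exp(x)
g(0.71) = -128.08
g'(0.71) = -243.25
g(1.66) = -646.09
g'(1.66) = -1021.86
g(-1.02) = 3.11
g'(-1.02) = 4.20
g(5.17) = 27236.34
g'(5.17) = 213930.87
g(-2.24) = -26.38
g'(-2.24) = 40.99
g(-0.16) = -14.65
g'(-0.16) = -55.14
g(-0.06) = -20.74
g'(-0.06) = -67.05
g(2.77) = -3448.24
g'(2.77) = -4950.37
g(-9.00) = -1133.91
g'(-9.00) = 333.08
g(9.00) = 1314949972.87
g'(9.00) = 2957081070.85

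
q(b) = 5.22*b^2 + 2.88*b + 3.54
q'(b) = 10.44*b + 2.88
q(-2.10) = 20.51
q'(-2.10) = -19.04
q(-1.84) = 15.91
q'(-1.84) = -16.33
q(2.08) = 32.11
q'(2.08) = 24.60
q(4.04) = 100.37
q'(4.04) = 45.06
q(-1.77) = 14.80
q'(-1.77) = -15.60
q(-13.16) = 869.67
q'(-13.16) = -134.51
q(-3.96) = 73.99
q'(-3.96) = -38.46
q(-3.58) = 60.13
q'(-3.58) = -34.50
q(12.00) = 789.78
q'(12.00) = 128.16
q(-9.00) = 400.44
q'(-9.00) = -91.08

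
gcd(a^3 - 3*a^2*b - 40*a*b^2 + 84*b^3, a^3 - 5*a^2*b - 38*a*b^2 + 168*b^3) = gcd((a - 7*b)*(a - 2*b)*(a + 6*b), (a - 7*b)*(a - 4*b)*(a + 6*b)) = a^2 - a*b - 42*b^2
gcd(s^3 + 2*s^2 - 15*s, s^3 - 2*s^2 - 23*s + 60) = s^2 + 2*s - 15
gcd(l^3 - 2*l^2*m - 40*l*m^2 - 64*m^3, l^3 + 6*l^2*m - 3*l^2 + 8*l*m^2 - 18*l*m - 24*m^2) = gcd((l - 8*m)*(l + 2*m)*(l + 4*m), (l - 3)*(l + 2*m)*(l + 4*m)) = l^2 + 6*l*m + 8*m^2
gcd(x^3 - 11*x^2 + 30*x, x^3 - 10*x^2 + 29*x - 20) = x - 5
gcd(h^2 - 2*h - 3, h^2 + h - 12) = h - 3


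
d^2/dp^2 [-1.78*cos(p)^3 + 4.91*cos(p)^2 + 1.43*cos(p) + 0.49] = -0.0949999999999998*cos(p) - 9.82*cos(2*p) + 4.005*cos(3*p)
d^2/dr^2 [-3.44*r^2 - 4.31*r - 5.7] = -6.88000000000000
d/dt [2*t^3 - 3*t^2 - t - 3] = 6*t^2 - 6*t - 1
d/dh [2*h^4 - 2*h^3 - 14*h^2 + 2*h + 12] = 8*h^3 - 6*h^2 - 28*h + 2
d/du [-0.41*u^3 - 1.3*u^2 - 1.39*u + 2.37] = -1.23*u^2 - 2.6*u - 1.39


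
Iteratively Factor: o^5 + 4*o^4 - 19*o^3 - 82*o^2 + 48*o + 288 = (o + 3)*(o^4 + o^3 - 22*o^2 - 16*o + 96) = (o + 3)*(o + 4)*(o^3 - 3*o^2 - 10*o + 24) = (o - 4)*(o + 3)*(o + 4)*(o^2 + o - 6) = (o - 4)*(o + 3)^2*(o + 4)*(o - 2)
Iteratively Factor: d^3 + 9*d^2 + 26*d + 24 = (d + 4)*(d^2 + 5*d + 6) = (d + 2)*(d + 4)*(d + 3)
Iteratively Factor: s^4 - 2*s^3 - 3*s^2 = (s)*(s^3 - 2*s^2 - 3*s) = s*(s - 3)*(s^2 + s) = s*(s - 3)*(s + 1)*(s)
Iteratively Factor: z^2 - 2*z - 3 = (z + 1)*(z - 3)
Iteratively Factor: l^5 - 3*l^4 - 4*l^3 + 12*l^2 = (l - 3)*(l^4 - 4*l^2) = l*(l - 3)*(l^3 - 4*l) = l*(l - 3)*(l + 2)*(l^2 - 2*l) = l*(l - 3)*(l - 2)*(l + 2)*(l)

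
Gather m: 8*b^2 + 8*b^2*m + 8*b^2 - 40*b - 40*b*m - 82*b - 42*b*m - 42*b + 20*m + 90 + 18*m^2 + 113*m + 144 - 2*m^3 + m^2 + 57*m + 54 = 16*b^2 - 164*b - 2*m^3 + 19*m^2 + m*(8*b^2 - 82*b + 190) + 288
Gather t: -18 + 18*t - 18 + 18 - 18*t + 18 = 0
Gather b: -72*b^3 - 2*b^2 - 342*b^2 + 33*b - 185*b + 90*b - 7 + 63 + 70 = -72*b^3 - 344*b^2 - 62*b + 126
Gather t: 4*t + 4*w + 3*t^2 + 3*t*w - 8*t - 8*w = 3*t^2 + t*(3*w - 4) - 4*w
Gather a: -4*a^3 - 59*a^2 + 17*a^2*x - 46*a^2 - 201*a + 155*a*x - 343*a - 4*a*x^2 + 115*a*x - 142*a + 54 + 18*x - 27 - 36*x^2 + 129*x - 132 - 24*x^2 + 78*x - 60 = -4*a^3 + a^2*(17*x - 105) + a*(-4*x^2 + 270*x - 686) - 60*x^2 + 225*x - 165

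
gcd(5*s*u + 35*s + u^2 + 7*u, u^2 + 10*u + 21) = u + 7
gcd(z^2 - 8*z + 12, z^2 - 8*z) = 1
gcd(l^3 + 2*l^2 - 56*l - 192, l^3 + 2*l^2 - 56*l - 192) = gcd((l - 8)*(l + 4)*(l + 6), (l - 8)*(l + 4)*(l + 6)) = l^3 + 2*l^2 - 56*l - 192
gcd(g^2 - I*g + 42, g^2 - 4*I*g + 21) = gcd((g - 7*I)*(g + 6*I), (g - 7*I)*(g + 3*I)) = g - 7*I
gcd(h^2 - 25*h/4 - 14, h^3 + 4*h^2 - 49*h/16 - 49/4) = h + 7/4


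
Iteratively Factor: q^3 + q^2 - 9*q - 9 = (q + 1)*(q^2 - 9) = (q + 1)*(q + 3)*(q - 3)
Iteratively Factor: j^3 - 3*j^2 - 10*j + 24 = (j - 4)*(j^2 + j - 6) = (j - 4)*(j - 2)*(j + 3)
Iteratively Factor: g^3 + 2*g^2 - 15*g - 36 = (g + 3)*(g^2 - g - 12) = (g - 4)*(g + 3)*(g + 3)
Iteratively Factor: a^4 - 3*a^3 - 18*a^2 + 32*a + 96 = (a - 4)*(a^3 + a^2 - 14*a - 24) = (a - 4)*(a + 3)*(a^2 - 2*a - 8) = (a - 4)^2*(a + 3)*(a + 2)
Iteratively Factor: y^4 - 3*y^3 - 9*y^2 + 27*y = (y + 3)*(y^3 - 6*y^2 + 9*y) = (y - 3)*(y + 3)*(y^2 - 3*y) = (y - 3)^2*(y + 3)*(y)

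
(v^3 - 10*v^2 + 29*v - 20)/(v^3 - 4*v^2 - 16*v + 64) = (v^2 - 6*v + 5)/(v^2 - 16)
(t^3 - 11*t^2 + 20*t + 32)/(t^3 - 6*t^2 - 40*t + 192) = (t + 1)/(t + 6)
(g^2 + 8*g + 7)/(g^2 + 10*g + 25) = (g^2 + 8*g + 7)/(g^2 + 10*g + 25)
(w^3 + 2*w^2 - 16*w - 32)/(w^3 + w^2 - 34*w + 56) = (w^2 + 6*w + 8)/(w^2 + 5*w - 14)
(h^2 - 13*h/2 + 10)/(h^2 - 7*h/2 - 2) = (2*h - 5)/(2*h + 1)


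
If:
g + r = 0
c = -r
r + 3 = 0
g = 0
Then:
No Solution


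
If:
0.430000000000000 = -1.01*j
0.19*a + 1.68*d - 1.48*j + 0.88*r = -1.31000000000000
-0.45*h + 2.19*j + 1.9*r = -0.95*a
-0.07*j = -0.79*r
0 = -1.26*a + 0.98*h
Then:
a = 2.70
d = -1.44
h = 3.48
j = -0.43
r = -0.04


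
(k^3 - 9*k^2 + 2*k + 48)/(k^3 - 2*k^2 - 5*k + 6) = (k - 8)/(k - 1)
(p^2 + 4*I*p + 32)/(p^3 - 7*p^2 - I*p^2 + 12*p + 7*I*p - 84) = (p + 8*I)/(p^2 + p*(-7 + 3*I) - 21*I)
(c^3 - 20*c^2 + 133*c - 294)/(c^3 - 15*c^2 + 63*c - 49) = (c - 6)/(c - 1)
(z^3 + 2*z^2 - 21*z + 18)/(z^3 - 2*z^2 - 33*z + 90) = (z - 1)/(z - 5)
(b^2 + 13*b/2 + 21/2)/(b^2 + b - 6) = (b + 7/2)/(b - 2)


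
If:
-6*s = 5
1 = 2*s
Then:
No Solution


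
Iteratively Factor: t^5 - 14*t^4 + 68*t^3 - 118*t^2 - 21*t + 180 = (t - 5)*(t^4 - 9*t^3 + 23*t^2 - 3*t - 36) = (t - 5)*(t - 3)*(t^3 - 6*t^2 + 5*t + 12) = (t - 5)*(t - 3)^2*(t^2 - 3*t - 4) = (t - 5)*(t - 4)*(t - 3)^2*(t + 1)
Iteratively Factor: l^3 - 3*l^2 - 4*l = (l)*(l^2 - 3*l - 4) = l*(l + 1)*(l - 4)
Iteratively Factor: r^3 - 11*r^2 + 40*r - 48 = (r - 4)*(r^2 - 7*r + 12) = (r - 4)*(r - 3)*(r - 4)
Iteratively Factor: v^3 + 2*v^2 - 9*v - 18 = (v + 3)*(v^2 - v - 6) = (v - 3)*(v + 3)*(v + 2)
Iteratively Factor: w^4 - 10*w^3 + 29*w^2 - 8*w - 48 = (w - 4)*(w^3 - 6*w^2 + 5*w + 12) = (w - 4)*(w - 3)*(w^2 - 3*w - 4) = (w - 4)*(w - 3)*(w + 1)*(w - 4)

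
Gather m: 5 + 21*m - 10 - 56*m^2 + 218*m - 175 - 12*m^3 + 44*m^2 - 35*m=-12*m^3 - 12*m^2 + 204*m - 180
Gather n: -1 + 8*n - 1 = 8*n - 2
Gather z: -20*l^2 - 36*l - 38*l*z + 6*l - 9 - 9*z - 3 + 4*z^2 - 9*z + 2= -20*l^2 - 30*l + 4*z^2 + z*(-38*l - 18) - 10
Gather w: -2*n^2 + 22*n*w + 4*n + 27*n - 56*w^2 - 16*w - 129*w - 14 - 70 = -2*n^2 + 31*n - 56*w^2 + w*(22*n - 145) - 84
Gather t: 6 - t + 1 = 7 - t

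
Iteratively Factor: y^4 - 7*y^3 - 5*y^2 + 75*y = (y + 3)*(y^3 - 10*y^2 + 25*y) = y*(y + 3)*(y^2 - 10*y + 25) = y*(y - 5)*(y + 3)*(y - 5)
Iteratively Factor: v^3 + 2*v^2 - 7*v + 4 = (v - 1)*(v^2 + 3*v - 4) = (v - 1)^2*(v + 4)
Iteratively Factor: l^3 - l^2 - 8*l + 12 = (l - 2)*(l^2 + l - 6) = (l - 2)^2*(l + 3)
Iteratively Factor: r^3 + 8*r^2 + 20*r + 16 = (r + 4)*(r^2 + 4*r + 4) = (r + 2)*(r + 4)*(r + 2)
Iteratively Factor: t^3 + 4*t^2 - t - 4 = (t + 1)*(t^2 + 3*t - 4) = (t - 1)*(t + 1)*(t + 4)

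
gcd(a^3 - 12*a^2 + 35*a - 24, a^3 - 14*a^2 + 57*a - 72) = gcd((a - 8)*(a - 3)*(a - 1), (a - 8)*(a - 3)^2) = a^2 - 11*a + 24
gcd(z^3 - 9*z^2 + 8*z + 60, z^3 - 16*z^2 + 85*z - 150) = z^2 - 11*z + 30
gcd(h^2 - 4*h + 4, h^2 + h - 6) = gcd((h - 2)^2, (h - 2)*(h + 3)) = h - 2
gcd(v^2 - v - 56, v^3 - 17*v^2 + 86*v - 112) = v - 8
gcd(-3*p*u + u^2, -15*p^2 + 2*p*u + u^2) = 3*p - u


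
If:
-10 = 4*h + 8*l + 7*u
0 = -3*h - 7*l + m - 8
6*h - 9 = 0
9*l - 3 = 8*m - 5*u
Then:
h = 3/2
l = -89/41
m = -221/82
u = 8/41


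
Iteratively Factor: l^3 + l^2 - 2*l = (l - 1)*(l^2 + 2*l) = l*(l - 1)*(l + 2)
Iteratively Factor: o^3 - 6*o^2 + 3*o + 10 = (o + 1)*(o^2 - 7*o + 10) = (o - 2)*(o + 1)*(o - 5)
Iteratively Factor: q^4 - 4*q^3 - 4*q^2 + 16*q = (q - 2)*(q^3 - 2*q^2 - 8*q) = q*(q - 2)*(q^2 - 2*q - 8) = q*(q - 2)*(q + 2)*(q - 4)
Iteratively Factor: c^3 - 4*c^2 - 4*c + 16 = (c - 4)*(c^2 - 4) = (c - 4)*(c - 2)*(c + 2)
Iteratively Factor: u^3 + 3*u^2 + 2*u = (u + 2)*(u^2 + u) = u*(u + 2)*(u + 1)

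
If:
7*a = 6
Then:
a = 6/7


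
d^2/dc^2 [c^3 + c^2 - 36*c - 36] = 6*c + 2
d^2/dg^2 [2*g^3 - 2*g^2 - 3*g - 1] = 12*g - 4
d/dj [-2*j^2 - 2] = -4*j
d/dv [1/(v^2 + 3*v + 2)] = (-2*v - 3)/(v^2 + 3*v + 2)^2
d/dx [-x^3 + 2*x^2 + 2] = x*(4 - 3*x)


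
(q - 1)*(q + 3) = q^2 + 2*q - 3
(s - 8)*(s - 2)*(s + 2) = s^3 - 8*s^2 - 4*s + 32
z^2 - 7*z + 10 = (z - 5)*(z - 2)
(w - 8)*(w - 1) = w^2 - 9*w + 8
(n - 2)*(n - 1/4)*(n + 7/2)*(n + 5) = n^4 + 25*n^3/4 - 9*n^2/8 - 281*n/8 + 35/4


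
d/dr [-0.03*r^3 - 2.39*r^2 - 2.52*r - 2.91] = -0.09*r^2 - 4.78*r - 2.52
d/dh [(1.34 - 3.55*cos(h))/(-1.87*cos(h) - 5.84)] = -23.2378*sin(h)/(1.87*cos(h) + 5.84)^2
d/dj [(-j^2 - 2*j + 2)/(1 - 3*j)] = (3*j^2 - 2*j + 4)/(9*j^2 - 6*j + 1)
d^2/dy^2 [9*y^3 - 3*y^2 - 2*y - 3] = 54*y - 6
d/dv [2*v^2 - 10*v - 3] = 4*v - 10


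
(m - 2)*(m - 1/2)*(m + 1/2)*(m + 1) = m^4 - m^3 - 9*m^2/4 + m/4 + 1/2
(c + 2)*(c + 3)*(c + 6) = c^3 + 11*c^2 + 36*c + 36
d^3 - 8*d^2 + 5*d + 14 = (d - 7)*(d - 2)*(d + 1)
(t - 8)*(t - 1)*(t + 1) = t^3 - 8*t^2 - t + 8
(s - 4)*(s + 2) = s^2 - 2*s - 8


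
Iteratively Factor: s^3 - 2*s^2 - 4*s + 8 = (s - 2)*(s^2 - 4) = (s - 2)*(s + 2)*(s - 2)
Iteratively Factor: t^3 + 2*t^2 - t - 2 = (t + 1)*(t^2 + t - 2) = (t - 1)*(t + 1)*(t + 2)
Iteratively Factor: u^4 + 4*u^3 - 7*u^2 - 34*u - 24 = (u - 3)*(u^3 + 7*u^2 + 14*u + 8) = (u - 3)*(u + 4)*(u^2 + 3*u + 2) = (u - 3)*(u + 2)*(u + 4)*(u + 1)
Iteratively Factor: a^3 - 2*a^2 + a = (a)*(a^2 - 2*a + 1) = a*(a - 1)*(a - 1)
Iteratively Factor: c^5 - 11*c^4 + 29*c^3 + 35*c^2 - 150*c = (c - 5)*(c^4 - 6*c^3 - c^2 + 30*c) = (c - 5)*(c + 2)*(c^3 - 8*c^2 + 15*c) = (c - 5)^2*(c + 2)*(c^2 - 3*c) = c*(c - 5)^2*(c + 2)*(c - 3)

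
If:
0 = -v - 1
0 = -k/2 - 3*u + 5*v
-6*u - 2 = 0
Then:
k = -8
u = -1/3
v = -1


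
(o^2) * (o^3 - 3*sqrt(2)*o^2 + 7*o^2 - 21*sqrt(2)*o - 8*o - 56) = o^5 - 3*sqrt(2)*o^4 + 7*o^4 - 21*sqrt(2)*o^3 - 8*o^3 - 56*o^2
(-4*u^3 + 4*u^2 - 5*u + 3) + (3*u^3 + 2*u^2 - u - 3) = -u^3 + 6*u^2 - 6*u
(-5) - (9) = -14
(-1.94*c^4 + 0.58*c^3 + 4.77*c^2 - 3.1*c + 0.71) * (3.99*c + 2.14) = -7.7406*c^5 - 1.8374*c^4 + 20.2735*c^3 - 2.1612*c^2 - 3.8011*c + 1.5194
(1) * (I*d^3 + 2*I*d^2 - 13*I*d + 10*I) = I*d^3 + 2*I*d^2 - 13*I*d + 10*I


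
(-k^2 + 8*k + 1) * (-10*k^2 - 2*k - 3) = 10*k^4 - 78*k^3 - 23*k^2 - 26*k - 3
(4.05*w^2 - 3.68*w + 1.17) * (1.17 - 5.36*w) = -21.708*w^3 + 24.4633*w^2 - 10.5768*w + 1.3689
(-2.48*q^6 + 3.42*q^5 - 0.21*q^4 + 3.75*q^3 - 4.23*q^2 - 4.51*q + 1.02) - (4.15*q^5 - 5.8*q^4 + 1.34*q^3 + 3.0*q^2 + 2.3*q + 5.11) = -2.48*q^6 - 0.73*q^5 + 5.59*q^4 + 2.41*q^3 - 7.23*q^2 - 6.81*q - 4.09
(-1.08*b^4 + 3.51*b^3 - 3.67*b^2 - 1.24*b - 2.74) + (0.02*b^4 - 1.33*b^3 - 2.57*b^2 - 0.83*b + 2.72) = -1.06*b^4 + 2.18*b^3 - 6.24*b^2 - 2.07*b - 0.02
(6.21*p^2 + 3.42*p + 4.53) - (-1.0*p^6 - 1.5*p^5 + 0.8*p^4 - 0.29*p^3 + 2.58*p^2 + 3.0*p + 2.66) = 1.0*p^6 + 1.5*p^5 - 0.8*p^4 + 0.29*p^3 + 3.63*p^2 + 0.42*p + 1.87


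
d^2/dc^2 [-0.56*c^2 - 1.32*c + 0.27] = -1.12000000000000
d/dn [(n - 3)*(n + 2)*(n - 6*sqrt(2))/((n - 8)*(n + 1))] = (n^4 - 14*n^3 - 11*n^2 + 36*sqrt(2)*n^2 + 16*n + 24*sqrt(2)*n + 48 + 204*sqrt(2))/(n^4 - 14*n^3 + 33*n^2 + 112*n + 64)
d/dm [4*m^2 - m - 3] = 8*m - 1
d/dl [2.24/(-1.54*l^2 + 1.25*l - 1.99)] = (6.8992*l - 2.8)/(1.54*l^2 - 1.25*l + 1.99)^2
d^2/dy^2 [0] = 0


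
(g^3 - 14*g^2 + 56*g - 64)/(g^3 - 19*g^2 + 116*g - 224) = (g - 2)/(g - 7)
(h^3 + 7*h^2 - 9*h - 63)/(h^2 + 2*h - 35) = (h^2 - 9)/(h - 5)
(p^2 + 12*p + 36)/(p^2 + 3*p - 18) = (p + 6)/(p - 3)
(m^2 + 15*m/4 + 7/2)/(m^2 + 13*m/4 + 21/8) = 2*(m + 2)/(2*m + 3)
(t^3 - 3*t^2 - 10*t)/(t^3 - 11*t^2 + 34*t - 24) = t*(t^2 - 3*t - 10)/(t^3 - 11*t^2 + 34*t - 24)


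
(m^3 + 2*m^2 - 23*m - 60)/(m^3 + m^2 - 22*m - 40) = (m + 3)/(m + 2)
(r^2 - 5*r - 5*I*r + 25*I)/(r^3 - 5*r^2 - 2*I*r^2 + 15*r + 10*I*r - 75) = 1/(r + 3*I)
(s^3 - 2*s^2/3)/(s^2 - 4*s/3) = s*(3*s - 2)/(3*s - 4)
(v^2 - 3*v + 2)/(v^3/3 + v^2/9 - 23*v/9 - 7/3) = 9*(v^2 - 3*v + 2)/(3*v^3 + v^2 - 23*v - 21)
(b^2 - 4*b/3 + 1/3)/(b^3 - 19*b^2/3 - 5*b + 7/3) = (b - 1)/(b^2 - 6*b - 7)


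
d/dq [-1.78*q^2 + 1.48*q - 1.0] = 1.48 - 3.56*q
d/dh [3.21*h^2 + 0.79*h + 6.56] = 6.42*h + 0.79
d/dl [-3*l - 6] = -3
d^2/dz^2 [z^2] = 2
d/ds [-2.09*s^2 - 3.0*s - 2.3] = -4.18*s - 3.0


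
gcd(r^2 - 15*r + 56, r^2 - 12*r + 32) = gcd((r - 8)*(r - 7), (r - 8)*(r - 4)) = r - 8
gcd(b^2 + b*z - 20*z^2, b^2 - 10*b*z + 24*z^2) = -b + 4*z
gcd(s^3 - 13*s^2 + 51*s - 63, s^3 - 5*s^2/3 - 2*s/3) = 1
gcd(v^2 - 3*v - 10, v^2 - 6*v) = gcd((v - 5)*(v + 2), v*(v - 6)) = 1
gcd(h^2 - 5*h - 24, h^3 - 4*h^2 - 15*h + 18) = h + 3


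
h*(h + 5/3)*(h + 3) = h^3 + 14*h^2/3 + 5*h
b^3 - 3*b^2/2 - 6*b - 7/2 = (b - 7/2)*(b + 1)^2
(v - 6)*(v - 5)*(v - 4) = v^3 - 15*v^2 + 74*v - 120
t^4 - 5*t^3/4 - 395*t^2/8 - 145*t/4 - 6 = (t - 8)*(t + 1/4)*(t + 1/2)*(t + 6)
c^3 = c^3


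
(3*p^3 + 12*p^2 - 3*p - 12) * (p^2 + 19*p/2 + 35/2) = 3*p^5 + 81*p^4/2 + 327*p^3/2 + 339*p^2/2 - 333*p/2 - 210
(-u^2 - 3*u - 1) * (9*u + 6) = -9*u^3 - 33*u^2 - 27*u - 6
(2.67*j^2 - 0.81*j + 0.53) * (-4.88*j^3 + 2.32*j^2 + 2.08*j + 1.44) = -13.0296*j^5 + 10.1472*j^4 + 1.088*j^3 + 3.3896*j^2 - 0.0640000000000001*j + 0.7632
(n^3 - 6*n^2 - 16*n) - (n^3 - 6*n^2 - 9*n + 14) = -7*n - 14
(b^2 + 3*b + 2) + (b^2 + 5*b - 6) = 2*b^2 + 8*b - 4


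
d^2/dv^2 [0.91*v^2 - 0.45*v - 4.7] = 1.82000000000000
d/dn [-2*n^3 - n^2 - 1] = 2*n*(-3*n - 1)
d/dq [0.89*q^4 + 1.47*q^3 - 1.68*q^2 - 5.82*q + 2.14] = 3.56*q^3 + 4.41*q^2 - 3.36*q - 5.82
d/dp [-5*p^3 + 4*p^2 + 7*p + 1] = -15*p^2 + 8*p + 7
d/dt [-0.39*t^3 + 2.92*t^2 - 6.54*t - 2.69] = -1.17*t^2 + 5.84*t - 6.54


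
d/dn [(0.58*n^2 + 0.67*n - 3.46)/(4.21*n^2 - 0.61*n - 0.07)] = (-3.1745*n^2 + 29.052*n - 2.1575)/(17.7241*n^4 - 5.1362*n^3 - 0.2173*n^2 + 0.0854*n + 0.0049)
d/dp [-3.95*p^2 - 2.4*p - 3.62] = -7.9*p - 2.4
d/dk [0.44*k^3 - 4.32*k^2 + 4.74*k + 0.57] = 1.32*k^2 - 8.64*k + 4.74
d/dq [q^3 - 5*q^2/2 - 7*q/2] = 3*q^2 - 5*q - 7/2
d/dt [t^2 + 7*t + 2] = 2*t + 7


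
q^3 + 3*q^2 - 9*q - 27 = (q - 3)*(q + 3)^2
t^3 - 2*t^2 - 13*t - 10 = (t - 5)*(t + 1)*(t + 2)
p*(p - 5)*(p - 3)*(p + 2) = p^4 - 6*p^3 - p^2 + 30*p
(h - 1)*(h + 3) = h^2 + 2*h - 3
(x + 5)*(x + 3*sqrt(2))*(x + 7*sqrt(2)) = x^3 + 5*x^2 + 10*sqrt(2)*x^2 + 42*x + 50*sqrt(2)*x + 210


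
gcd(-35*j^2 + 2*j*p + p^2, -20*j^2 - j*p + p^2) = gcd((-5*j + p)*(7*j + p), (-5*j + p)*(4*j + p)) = -5*j + p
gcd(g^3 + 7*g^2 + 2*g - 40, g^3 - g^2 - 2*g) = g - 2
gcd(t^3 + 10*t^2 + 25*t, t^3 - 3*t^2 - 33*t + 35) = t + 5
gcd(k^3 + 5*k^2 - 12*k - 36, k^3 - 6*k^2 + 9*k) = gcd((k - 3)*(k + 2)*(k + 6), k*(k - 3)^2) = k - 3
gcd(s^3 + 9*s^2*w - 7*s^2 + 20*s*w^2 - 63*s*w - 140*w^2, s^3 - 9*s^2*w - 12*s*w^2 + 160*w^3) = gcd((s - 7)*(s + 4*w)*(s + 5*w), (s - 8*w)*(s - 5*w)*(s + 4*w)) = s + 4*w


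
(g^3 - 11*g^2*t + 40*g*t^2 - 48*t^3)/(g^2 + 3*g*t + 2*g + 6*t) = (g^3 - 11*g^2*t + 40*g*t^2 - 48*t^3)/(g^2 + 3*g*t + 2*g + 6*t)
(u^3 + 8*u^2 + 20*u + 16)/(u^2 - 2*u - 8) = (u^2 + 6*u + 8)/(u - 4)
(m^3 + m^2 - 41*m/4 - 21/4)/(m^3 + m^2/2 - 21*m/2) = (m + 1/2)/m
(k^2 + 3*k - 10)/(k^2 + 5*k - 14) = (k + 5)/(k + 7)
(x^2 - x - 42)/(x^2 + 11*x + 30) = (x - 7)/(x + 5)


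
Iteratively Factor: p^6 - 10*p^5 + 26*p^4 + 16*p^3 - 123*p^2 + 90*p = (p - 3)*(p^5 - 7*p^4 + 5*p^3 + 31*p^2 - 30*p) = (p - 3)^2*(p^4 - 4*p^3 - 7*p^2 + 10*p) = p*(p - 3)^2*(p^3 - 4*p^2 - 7*p + 10) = p*(p - 3)^2*(p - 1)*(p^2 - 3*p - 10) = p*(p - 3)^2*(p - 1)*(p + 2)*(p - 5)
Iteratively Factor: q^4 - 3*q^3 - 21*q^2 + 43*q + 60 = (q + 4)*(q^3 - 7*q^2 + 7*q + 15) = (q + 1)*(q + 4)*(q^2 - 8*q + 15) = (q - 5)*(q + 1)*(q + 4)*(q - 3)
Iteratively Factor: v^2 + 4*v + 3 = (v + 3)*(v + 1)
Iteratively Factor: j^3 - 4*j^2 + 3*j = (j - 3)*(j^2 - j) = (j - 3)*(j - 1)*(j)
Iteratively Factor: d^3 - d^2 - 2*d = (d - 2)*(d^2 + d) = (d - 2)*(d + 1)*(d)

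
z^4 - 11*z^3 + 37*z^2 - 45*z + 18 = (z - 6)*(z - 3)*(z - 1)^2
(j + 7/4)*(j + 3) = j^2 + 19*j/4 + 21/4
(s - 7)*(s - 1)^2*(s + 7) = s^4 - 2*s^3 - 48*s^2 + 98*s - 49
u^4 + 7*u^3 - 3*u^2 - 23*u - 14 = (u - 2)*(u + 1)^2*(u + 7)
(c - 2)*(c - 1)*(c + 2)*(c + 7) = c^4 + 6*c^3 - 11*c^2 - 24*c + 28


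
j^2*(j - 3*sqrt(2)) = j^3 - 3*sqrt(2)*j^2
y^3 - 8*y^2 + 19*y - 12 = (y - 4)*(y - 3)*(y - 1)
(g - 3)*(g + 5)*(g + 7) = g^3 + 9*g^2 - g - 105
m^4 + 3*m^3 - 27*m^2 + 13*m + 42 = (m - 3)*(m - 2)*(m + 1)*(m + 7)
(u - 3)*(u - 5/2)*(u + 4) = u^3 - 3*u^2/2 - 29*u/2 + 30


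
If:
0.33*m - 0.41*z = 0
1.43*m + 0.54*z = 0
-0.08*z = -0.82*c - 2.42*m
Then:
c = 0.00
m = 0.00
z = 0.00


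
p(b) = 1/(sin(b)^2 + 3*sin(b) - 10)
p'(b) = (-2*sin(b)*cos(b) - 3*cos(b))/(sin(b)^2 + 3*sin(b) - 10)^2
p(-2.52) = -0.09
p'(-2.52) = 0.01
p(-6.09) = -0.11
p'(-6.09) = -0.04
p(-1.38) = -0.08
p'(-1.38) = -0.00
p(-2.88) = -0.09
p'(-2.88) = 0.02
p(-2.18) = -0.08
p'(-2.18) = 0.01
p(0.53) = -0.12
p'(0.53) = -0.05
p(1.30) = -0.16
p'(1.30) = -0.03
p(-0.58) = -0.09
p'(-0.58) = -0.01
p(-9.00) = -0.09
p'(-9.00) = 0.02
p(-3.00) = -0.10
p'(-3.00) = 0.02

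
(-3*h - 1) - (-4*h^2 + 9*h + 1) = 4*h^2 - 12*h - 2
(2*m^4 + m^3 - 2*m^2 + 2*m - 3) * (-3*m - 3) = -6*m^5 - 9*m^4 + 3*m^3 + 3*m + 9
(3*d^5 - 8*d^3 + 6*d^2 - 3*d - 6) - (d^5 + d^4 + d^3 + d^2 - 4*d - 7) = 2*d^5 - d^4 - 9*d^3 + 5*d^2 + d + 1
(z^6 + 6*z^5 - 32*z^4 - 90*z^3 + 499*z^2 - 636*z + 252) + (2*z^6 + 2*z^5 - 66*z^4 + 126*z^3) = 3*z^6 + 8*z^5 - 98*z^4 + 36*z^3 + 499*z^2 - 636*z + 252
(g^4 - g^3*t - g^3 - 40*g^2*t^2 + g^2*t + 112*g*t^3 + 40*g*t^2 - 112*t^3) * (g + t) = g^5 - g^4 - 41*g^3*t^2 + 72*g^2*t^3 + 41*g^2*t^2 + 112*g*t^4 - 72*g*t^3 - 112*t^4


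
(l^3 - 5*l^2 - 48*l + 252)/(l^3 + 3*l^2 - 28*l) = (l^2 - 12*l + 36)/(l*(l - 4))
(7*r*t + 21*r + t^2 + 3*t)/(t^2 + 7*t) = (7*r*t + 21*r + t^2 + 3*t)/(t*(t + 7))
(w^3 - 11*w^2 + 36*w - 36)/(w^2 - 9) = (w^2 - 8*w + 12)/(w + 3)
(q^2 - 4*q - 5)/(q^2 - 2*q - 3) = (q - 5)/(q - 3)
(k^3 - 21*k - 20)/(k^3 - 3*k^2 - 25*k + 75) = (k^2 + 5*k + 4)/(k^2 + 2*k - 15)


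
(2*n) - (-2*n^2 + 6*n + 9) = 2*n^2 - 4*n - 9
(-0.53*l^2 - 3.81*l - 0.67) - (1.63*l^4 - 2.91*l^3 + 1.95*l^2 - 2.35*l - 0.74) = -1.63*l^4 + 2.91*l^3 - 2.48*l^2 - 1.46*l + 0.07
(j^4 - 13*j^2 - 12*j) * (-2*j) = -2*j^5 + 26*j^3 + 24*j^2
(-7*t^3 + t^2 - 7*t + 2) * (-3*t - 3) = 21*t^4 + 18*t^3 + 18*t^2 + 15*t - 6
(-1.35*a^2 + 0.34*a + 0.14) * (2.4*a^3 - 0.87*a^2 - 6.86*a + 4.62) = -3.24*a^5 + 1.9905*a^4 + 9.3012*a^3 - 8.6912*a^2 + 0.6104*a + 0.6468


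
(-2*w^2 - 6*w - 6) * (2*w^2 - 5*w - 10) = -4*w^4 - 2*w^3 + 38*w^2 + 90*w + 60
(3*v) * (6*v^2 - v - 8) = 18*v^3 - 3*v^2 - 24*v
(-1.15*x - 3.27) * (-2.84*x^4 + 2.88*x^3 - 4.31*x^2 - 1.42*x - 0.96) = 3.266*x^5 + 5.9748*x^4 - 4.4611*x^3 + 15.7267*x^2 + 5.7474*x + 3.1392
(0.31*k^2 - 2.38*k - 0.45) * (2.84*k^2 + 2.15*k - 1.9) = 0.8804*k^4 - 6.0927*k^3 - 6.984*k^2 + 3.5545*k + 0.855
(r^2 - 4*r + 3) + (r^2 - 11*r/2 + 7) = 2*r^2 - 19*r/2 + 10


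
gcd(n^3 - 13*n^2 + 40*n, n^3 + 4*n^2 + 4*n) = n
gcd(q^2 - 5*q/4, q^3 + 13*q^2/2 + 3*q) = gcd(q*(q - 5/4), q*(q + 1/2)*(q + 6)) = q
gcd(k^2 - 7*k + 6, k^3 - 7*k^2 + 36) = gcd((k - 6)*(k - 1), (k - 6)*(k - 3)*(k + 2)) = k - 6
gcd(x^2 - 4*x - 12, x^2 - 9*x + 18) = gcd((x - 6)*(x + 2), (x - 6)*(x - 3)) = x - 6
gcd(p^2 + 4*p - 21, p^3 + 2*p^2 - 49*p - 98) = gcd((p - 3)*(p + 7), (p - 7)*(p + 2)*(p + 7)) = p + 7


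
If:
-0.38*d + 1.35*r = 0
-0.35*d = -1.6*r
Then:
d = 0.00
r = 0.00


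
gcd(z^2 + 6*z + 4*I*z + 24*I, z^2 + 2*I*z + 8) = z + 4*I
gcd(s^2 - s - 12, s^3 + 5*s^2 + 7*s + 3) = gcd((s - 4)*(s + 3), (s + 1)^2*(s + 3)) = s + 3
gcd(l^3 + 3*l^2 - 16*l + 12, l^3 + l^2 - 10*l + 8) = l^2 - 3*l + 2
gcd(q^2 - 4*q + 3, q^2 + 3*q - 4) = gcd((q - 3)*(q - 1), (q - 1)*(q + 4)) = q - 1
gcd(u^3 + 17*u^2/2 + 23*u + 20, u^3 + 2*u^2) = u + 2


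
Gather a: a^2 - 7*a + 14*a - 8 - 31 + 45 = a^2 + 7*a + 6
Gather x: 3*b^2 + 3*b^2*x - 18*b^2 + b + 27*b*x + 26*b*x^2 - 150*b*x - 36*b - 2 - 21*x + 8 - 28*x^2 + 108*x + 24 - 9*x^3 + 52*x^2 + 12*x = -15*b^2 - 35*b - 9*x^3 + x^2*(26*b + 24) + x*(3*b^2 - 123*b + 99) + 30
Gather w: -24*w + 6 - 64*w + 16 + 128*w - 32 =40*w - 10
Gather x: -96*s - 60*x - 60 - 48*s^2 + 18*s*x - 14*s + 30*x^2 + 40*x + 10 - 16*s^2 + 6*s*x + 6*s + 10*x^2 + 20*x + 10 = -64*s^2 + 24*s*x - 104*s + 40*x^2 - 40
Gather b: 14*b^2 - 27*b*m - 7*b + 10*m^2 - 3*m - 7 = 14*b^2 + b*(-27*m - 7) + 10*m^2 - 3*m - 7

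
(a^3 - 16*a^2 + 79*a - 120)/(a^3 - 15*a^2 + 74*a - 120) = (a^2 - 11*a + 24)/(a^2 - 10*a + 24)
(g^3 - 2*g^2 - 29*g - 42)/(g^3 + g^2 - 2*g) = (g^2 - 4*g - 21)/(g*(g - 1))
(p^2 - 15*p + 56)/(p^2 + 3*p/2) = 2*(p^2 - 15*p + 56)/(p*(2*p + 3))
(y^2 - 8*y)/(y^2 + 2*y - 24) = y*(y - 8)/(y^2 + 2*y - 24)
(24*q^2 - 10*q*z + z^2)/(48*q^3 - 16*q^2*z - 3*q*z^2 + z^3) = (-6*q + z)/(-12*q^2 + q*z + z^2)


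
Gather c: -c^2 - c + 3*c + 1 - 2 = -c^2 + 2*c - 1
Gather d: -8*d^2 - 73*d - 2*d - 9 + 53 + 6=-8*d^2 - 75*d + 50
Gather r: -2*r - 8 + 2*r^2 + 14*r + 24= 2*r^2 + 12*r + 16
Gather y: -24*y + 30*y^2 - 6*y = 30*y^2 - 30*y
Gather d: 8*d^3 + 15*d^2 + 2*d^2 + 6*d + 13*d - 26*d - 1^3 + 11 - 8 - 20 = 8*d^3 + 17*d^2 - 7*d - 18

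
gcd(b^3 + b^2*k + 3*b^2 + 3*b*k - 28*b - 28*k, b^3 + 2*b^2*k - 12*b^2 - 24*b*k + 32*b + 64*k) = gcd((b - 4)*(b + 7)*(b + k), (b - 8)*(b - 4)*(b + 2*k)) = b - 4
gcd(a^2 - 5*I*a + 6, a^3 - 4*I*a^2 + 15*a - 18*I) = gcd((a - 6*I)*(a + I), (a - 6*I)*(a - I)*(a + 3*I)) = a - 6*I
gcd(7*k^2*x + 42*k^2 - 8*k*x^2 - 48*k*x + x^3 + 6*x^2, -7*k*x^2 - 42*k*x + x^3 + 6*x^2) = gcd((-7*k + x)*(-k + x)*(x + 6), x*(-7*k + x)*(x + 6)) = -7*k*x - 42*k + x^2 + 6*x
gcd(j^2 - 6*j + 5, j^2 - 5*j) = j - 5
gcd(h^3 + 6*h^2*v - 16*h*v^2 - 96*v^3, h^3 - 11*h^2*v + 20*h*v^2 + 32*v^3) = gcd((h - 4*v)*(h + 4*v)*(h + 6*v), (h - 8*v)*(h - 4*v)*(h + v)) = -h + 4*v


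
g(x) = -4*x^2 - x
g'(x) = -8*x - 1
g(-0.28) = -0.03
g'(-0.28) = 1.24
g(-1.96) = -13.41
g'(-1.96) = 14.68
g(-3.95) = -58.46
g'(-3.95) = 30.60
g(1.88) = -16.02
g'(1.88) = -16.04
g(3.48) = -51.92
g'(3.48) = -28.84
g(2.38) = -25.04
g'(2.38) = -20.04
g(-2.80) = -28.56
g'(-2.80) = 21.40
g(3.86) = -63.46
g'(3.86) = -31.88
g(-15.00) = -885.00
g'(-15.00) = 119.00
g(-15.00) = -885.00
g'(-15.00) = 119.00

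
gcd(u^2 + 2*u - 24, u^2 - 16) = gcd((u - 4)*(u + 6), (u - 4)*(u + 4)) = u - 4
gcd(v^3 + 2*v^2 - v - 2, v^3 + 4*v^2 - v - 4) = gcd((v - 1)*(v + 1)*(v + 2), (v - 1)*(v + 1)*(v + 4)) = v^2 - 1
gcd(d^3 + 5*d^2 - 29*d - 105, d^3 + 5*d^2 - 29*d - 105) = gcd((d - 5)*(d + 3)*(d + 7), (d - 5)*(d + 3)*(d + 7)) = d^3 + 5*d^2 - 29*d - 105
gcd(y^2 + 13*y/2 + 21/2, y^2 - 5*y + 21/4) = 1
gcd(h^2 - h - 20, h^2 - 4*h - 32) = h + 4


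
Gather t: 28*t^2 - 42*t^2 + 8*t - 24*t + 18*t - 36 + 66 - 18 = -14*t^2 + 2*t + 12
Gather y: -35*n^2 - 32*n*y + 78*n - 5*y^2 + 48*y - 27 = -35*n^2 + 78*n - 5*y^2 + y*(48 - 32*n) - 27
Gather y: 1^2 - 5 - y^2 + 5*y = -y^2 + 5*y - 4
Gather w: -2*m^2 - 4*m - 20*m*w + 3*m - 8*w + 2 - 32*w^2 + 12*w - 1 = -2*m^2 - m - 32*w^2 + w*(4 - 20*m) + 1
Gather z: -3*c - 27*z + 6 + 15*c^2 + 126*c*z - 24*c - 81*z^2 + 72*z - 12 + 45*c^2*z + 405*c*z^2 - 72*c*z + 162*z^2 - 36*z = 15*c^2 - 27*c + z^2*(405*c + 81) + z*(45*c^2 + 54*c + 9) - 6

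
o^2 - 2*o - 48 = (o - 8)*(o + 6)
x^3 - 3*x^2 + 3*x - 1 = (x - 1)^3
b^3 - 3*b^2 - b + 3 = (b - 3)*(b - 1)*(b + 1)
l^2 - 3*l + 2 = (l - 2)*(l - 1)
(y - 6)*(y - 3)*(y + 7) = y^3 - 2*y^2 - 45*y + 126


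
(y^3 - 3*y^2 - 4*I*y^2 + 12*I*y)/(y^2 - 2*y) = (y^2 - 3*y - 4*I*y + 12*I)/(y - 2)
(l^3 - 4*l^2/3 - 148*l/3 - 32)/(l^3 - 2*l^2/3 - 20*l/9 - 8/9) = 3*(l^2 - 2*l - 48)/(3*l^2 - 4*l - 4)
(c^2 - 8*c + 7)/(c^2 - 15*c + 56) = (c - 1)/(c - 8)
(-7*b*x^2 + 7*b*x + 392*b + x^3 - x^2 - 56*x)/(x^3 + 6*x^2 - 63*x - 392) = (-7*b + x)/(x + 7)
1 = 1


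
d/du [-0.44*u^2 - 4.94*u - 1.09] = -0.88*u - 4.94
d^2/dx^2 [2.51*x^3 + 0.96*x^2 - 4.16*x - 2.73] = 15.06*x + 1.92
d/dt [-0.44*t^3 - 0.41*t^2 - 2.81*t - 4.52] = -1.32*t^2 - 0.82*t - 2.81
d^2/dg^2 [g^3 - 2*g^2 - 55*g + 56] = 6*g - 4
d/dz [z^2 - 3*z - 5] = 2*z - 3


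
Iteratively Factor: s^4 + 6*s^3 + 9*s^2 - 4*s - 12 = (s + 2)*(s^3 + 4*s^2 + s - 6) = (s + 2)^2*(s^2 + 2*s - 3) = (s + 2)^2*(s + 3)*(s - 1)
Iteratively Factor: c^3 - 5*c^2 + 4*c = (c)*(c^2 - 5*c + 4) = c*(c - 4)*(c - 1)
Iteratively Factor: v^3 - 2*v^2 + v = (v)*(v^2 - 2*v + 1) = v*(v - 1)*(v - 1)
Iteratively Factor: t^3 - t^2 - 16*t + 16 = (t - 4)*(t^2 + 3*t - 4) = (t - 4)*(t + 4)*(t - 1)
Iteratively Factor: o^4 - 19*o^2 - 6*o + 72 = (o - 2)*(o^3 + 2*o^2 - 15*o - 36) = (o - 4)*(o - 2)*(o^2 + 6*o + 9) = (o - 4)*(o - 2)*(o + 3)*(o + 3)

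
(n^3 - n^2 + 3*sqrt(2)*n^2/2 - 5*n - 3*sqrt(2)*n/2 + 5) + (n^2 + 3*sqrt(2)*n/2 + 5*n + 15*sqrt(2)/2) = n^3 + 3*sqrt(2)*n^2/2 + 5 + 15*sqrt(2)/2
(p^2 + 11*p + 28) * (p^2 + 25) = p^4 + 11*p^3 + 53*p^2 + 275*p + 700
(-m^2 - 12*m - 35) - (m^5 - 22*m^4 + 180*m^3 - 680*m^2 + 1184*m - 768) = -m^5 + 22*m^4 - 180*m^3 + 679*m^2 - 1196*m + 733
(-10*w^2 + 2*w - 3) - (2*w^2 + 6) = -12*w^2 + 2*w - 9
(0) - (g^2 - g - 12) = -g^2 + g + 12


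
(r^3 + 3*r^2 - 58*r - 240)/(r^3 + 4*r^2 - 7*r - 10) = (r^2 - 2*r - 48)/(r^2 - r - 2)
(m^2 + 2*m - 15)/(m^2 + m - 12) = (m + 5)/(m + 4)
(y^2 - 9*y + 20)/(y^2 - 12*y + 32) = (y - 5)/(y - 8)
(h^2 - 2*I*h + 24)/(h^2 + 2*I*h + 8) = (h - 6*I)/(h - 2*I)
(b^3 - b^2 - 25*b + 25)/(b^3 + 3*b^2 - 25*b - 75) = (b - 1)/(b + 3)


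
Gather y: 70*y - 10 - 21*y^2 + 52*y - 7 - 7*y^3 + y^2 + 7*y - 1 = -7*y^3 - 20*y^2 + 129*y - 18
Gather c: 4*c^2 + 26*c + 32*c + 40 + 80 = 4*c^2 + 58*c + 120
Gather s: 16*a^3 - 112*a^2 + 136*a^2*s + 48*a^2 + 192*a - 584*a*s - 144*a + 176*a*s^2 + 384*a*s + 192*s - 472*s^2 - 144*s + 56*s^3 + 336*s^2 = 16*a^3 - 64*a^2 + 48*a + 56*s^3 + s^2*(176*a - 136) + s*(136*a^2 - 200*a + 48)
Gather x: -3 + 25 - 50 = -28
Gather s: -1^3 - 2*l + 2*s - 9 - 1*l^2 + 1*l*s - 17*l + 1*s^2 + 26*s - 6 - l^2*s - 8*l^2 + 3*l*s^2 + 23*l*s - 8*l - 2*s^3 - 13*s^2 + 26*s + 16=-9*l^2 - 27*l - 2*s^3 + s^2*(3*l - 12) + s*(-l^2 + 24*l + 54)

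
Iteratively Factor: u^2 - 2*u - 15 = (u + 3)*(u - 5)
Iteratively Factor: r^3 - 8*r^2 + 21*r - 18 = (r - 3)*(r^2 - 5*r + 6) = (r - 3)^2*(r - 2)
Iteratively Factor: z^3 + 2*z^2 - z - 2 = (z + 2)*(z^2 - 1) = (z + 1)*(z + 2)*(z - 1)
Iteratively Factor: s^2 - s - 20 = (s - 5)*(s + 4)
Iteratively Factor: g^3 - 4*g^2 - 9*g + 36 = (g + 3)*(g^2 - 7*g + 12) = (g - 3)*(g + 3)*(g - 4)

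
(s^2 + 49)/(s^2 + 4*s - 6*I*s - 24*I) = (s^2 + 49)/(s^2 + s*(4 - 6*I) - 24*I)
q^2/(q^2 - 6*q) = q/(q - 6)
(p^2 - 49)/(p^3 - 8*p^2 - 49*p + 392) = 1/(p - 8)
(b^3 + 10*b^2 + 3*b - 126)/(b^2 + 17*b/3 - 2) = 3*(b^2 + 4*b - 21)/(3*b - 1)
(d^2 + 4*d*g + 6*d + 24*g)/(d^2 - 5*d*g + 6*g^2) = (d^2 + 4*d*g + 6*d + 24*g)/(d^2 - 5*d*g + 6*g^2)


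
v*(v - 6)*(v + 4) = v^3 - 2*v^2 - 24*v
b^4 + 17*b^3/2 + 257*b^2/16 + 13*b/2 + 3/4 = (b + 1/4)^2*(b + 2)*(b + 6)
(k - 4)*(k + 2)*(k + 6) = k^3 + 4*k^2 - 20*k - 48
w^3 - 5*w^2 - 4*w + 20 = (w - 5)*(w - 2)*(w + 2)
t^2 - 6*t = t*(t - 6)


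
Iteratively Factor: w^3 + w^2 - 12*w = (w)*(w^2 + w - 12) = w*(w - 3)*(w + 4)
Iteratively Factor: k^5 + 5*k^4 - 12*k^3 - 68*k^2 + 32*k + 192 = (k + 2)*(k^4 + 3*k^3 - 18*k^2 - 32*k + 96) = (k - 2)*(k + 2)*(k^3 + 5*k^2 - 8*k - 48) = (k - 3)*(k - 2)*(k + 2)*(k^2 + 8*k + 16) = (k - 3)*(k - 2)*(k + 2)*(k + 4)*(k + 4)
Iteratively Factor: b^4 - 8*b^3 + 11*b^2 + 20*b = (b + 1)*(b^3 - 9*b^2 + 20*b) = b*(b + 1)*(b^2 - 9*b + 20) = b*(b - 5)*(b + 1)*(b - 4)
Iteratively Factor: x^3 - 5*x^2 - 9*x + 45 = (x - 5)*(x^2 - 9) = (x - 5)*(x + 3)*(x - 3)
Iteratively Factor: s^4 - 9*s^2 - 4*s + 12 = (s + 2)*(s^3 - 2*s^2 - 5*s + 6) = (s - 3)*(s + 2)*(s^2 + s - 2) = (s - 3)*(s + 2)^2*(s - 1)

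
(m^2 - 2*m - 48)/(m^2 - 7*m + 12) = (m^2 - 2*m - 48)/(m^2 - 7*m + 12)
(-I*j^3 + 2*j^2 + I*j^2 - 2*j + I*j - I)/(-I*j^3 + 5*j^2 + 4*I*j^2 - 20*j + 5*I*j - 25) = (j^3 + j^2*(-1 + 2*I) - j*(1 + 2*I) + 1)/(j^3 + j^2*(-4 + 5*I) - 5*j*(1 + 4*I) - 25*I)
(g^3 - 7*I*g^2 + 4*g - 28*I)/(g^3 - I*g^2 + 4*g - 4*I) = (g - 7*I)/(g - I)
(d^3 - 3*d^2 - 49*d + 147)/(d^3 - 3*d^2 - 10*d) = (-d^3 + 3*d^2 + 49*d - 147)/(d*(-d^2 + 3*d + 10))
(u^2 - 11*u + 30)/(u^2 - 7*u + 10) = (u - 6)/(u - 2)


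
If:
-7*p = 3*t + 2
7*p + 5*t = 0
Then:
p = -5/7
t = 1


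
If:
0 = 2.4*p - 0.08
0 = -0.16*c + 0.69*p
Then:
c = 0.14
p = 0.03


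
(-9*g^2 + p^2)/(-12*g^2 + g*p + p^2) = (3*g + p)/(4*g + p)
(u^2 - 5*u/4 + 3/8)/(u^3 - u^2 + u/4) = (4*u - 3)/(2*u*(2*u - 1))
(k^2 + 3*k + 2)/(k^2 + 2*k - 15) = (k^2 + 3*k + 2)/(k^2 + 2*k - 15)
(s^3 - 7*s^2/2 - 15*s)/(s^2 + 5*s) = (s^2 - 7*s/2 - 15)/(s + 5)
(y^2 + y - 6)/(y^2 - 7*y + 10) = (y + 3)/(y - 5)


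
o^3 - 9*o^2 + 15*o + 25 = (o - 5)^2*(o + 1)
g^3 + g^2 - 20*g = g*(g - 4)*(g + 5)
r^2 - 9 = (r - 3)*(r + 3)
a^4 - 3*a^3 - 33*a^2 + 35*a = a*(a - 7)*(a - 1)*(a + 5)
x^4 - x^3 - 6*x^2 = x^2*(x - 3)*(x + 2)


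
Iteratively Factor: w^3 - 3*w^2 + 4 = (w - 2)*(w^2 - w - 2) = (w - 2)^2*(w + 1)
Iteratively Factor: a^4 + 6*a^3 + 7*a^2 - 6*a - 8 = (a + 1)*(a^3 + 5*a^2 + 2*a - 8) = (a - 1)*(a + 1)*(a^2 + 6*a + 8) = (a - 1)*(a + 1)*(a + 2)*(a + 4)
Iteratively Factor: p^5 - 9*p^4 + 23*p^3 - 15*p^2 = (p - 3)*(p^4 - 6*p^3 + 5*p^2) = (p - 3)*(p - 1)*(p^3 - 5*p^2) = (p - 5)*(p - 3)*(p - 1)*(p^2) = p*(p - 5)*(p - 3)*(p - 1)*(p)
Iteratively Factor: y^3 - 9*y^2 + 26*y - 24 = (y - 4)*(y^2 - 5*y + 6) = (y - 4)*(y - 2)*(y - 3)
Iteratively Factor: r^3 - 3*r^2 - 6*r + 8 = (r - 1)*(r^2 - 2*r - 8) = (r - 1)*(r + 2)*(r - 4)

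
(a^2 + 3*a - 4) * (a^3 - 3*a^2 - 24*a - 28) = a^5 - 37*a^3 - 88*a^2 + 12*a + 112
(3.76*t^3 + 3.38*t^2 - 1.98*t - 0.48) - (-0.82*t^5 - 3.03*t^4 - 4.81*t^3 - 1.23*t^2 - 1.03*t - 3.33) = 0.82*t^5 + 3.03*t^4 + 8.57*t^3 + 4.61*t^2 - 0.95*t + 2.85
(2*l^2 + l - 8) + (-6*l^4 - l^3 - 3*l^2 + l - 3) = -6*l^4 - l^3 - l^2 + 2*l - 11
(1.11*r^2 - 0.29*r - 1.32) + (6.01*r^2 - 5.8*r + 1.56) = 7.12*r^2 - 6.09*r + 0.24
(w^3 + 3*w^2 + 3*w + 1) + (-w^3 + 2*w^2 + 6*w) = 5*w^2 + 9*w + 1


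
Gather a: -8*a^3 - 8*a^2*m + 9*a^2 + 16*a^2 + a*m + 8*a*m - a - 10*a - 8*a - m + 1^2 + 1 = -8*a^3 + a^2*(25 - 8*m) + a*(9*m - 19) - m + 2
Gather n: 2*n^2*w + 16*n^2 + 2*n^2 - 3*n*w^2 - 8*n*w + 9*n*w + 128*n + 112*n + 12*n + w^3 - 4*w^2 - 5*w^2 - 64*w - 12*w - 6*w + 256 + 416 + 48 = n^2*(2*w + 18) + n*(-3*w^2 + w + 252) + w^3 - 9*w^2 - 82*w + 720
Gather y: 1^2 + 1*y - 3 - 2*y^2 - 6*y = -2*y^2 - 5*y - 2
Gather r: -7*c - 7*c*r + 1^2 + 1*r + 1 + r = -7*c + r*(2 - 7*c) + 2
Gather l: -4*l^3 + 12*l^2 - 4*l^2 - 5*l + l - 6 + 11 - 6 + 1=-4*l^3 + 8*l^2 - 4*l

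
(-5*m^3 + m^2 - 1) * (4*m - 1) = -20*m^4 + 9*m^3 - m^2 - 4*m + 1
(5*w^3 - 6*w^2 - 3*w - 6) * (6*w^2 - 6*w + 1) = 30*w^5 - 66*w^4 + 23*w^3 - 24*w^2 + 33*w - 6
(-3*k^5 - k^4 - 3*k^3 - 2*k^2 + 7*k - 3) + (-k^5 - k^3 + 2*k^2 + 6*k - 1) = -4*k^5 - k^4 - 4*k^3 + 13*k - 4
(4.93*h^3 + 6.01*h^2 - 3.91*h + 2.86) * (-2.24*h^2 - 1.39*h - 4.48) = -11.0432*h^5 - 20.3151*h^4 - 21.6819*h^3 - 27.8963*h^2 + 13.5414*h - 12.8128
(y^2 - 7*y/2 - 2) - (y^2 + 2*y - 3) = 1 - 11*y/2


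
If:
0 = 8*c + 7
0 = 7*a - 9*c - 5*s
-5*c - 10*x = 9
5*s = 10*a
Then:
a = 21/8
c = -7/8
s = 21/4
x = -37/80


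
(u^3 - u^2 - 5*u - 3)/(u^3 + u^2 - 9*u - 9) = (u + 1)/(u + 3)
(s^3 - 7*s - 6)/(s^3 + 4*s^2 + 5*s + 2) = (s - 3)/(s + 1)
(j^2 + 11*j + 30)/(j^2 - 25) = (j + 6)/(j - 5)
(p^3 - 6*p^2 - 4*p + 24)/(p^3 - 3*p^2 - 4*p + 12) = (p - 6)/(p - 3)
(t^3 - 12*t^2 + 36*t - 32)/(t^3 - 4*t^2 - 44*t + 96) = (t - 2)/(t + 6)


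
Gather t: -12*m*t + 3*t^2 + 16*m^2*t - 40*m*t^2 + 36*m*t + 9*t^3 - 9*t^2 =9*t^3 + t^2*(-40*m - 6) + t*(16*m^2 + 24*m)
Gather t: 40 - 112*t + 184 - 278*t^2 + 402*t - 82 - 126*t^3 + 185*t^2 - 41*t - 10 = -126*t^3 - 93*t^2 + 249*t + 132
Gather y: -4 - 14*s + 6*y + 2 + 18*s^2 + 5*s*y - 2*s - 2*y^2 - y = 18*s^2 - 16*s - 2*y^2 + y*(5*s + 5) - 2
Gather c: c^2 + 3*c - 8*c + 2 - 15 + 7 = c^2 - 5*c - 6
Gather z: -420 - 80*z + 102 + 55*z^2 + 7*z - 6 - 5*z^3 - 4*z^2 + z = -5*z^3 + 51*z^2 - 72*z - 324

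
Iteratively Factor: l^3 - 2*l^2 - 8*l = (l)*(l^2 - 2*l - 8) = l*(l + 2)*(l - 4)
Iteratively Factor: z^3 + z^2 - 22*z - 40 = (z - 5)*(z^2 + 6*z + 8) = (z - 5)*(z + 4)*(z + 2)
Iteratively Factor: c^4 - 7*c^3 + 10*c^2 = (c)*(c^3 - 7*c^2 + 10*c) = c*(c - 5)*(c^2 - 2*c) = c*(c - 5)*(c - 2)*(c)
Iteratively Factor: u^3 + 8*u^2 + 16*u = (u + 4)*(u^2 + 4*u) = (u + 4)^2*(u)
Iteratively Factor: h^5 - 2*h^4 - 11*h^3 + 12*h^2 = (h + 3)*(h^4 - 5*h^3 + 4*h^2) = h*(h + 3)*(h^3 - 5*h^2 + 4*h) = h^2*(h + 3)*(h^2 - 5*h + 4) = h^2*(h - 4)*(h + 3)*(h - 1)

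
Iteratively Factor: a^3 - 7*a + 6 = (a + 3)*(a^2 - 3*a + 2) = (a - 2)*(a + 3)*(a - 1)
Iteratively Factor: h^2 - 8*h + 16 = (h - 4)*(h - 4)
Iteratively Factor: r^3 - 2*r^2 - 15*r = (r - 5)*(r^2 + 3*r) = r*(r - 5)*(r + 3)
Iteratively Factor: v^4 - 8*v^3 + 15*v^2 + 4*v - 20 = (v - 5)*(v^3 - 3*v^2 + 4) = (v - 5)*(v + 1)*(v^2 - 4*v + 4) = (v - 5)*(v - 2)*(v + 1)*(v - 2)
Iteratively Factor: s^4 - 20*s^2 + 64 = (s - 4)*(s^3 + 4*s^2 - 4*s - 16) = (s - 4)*(s - 2)*(s^2 + 6*s + 8) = (s - 4)*(s - 2)*(s + 2)*(s + 4)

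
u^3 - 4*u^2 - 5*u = u*(u - 5)*(u + 1)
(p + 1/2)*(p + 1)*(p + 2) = p^3 + 7*p^2/2 + 7*p/2 + 1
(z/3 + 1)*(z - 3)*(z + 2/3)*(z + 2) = z^4/3 + 8*z^3/9 - 23*z^2/9 - 8*z - 4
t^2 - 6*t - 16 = (t - 8)*(t + 2)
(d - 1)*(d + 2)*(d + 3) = d^3 + 4*d^2 + d - 6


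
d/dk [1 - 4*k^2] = -8*k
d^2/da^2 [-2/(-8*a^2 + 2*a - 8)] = 2*(-16*a^2 + 4*a + (8*a - 1)^2 - 16)/(4*a^2 - a + 4)^3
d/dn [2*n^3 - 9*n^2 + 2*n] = 6*n^2 - 18*n + 2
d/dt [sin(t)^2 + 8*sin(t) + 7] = 2*(sin(t) + 4)*cos(t)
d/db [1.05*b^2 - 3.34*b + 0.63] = 2.1*b - 3.34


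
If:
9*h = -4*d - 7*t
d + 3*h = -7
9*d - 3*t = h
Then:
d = 28/41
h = -105/41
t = 119/41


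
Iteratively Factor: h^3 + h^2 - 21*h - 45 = (h + 3)*(h^2 - 2*h - 15) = (h + 3)^2*(h - 5)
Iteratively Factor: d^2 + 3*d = (d + 3)*(d)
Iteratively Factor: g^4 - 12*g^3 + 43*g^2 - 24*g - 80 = (g - 4)*(g^3 - 8*g^2 + 11*g + 20) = (g - 4)^2*(g^2 - 4*g - 5) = (g - 4)^2*(g + 1)*(g - 5)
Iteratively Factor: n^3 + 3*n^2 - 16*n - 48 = (n - 4)*(n^2 + 7*n + 12) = (n - 4)*(n + 4)*(n + 3)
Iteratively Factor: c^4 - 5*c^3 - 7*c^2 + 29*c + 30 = (c - 3)*(c^3 - 2*c^2 - 13*c - 10) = (c - 5)*(c - 3)*(c^2 + 3*c + 2) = (c - 5)*(c - 3)*(c + 2)*(c + 1)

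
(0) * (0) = 0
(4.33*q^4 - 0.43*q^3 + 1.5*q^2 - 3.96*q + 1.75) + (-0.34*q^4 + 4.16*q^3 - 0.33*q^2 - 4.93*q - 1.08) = 3.99*q^4 + 3.73*q^3 + 1.17*q^2 - 8.89*q + 0.67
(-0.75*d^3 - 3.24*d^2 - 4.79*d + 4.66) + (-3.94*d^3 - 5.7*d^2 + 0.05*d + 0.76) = -4.69*d^3 - 8.94*d^2 - 4.74*d + 5.42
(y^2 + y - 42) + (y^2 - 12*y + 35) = 2*y^2 - 11*y - 7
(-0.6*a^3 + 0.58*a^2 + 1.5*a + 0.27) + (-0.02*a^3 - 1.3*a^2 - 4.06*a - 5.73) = -0.62*a^3 - 0.72*a^2 - 2.56*a - 5.46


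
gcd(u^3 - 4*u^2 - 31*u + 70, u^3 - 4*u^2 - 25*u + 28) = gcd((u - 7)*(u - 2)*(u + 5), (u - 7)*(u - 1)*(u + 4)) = u - 7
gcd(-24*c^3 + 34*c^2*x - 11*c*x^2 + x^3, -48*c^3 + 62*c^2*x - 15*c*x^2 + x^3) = 6*c^2 - 7*c*x + x^2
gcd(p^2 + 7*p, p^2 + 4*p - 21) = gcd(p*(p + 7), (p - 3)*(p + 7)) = p + 7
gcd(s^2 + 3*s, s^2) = s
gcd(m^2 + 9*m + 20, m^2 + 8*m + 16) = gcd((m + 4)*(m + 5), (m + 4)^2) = m + 4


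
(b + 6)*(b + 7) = b^2 + 13*b + 42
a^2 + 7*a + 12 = (a + 3)*(a + 4)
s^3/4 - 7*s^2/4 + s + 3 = (s/4 + 1/4)*(s - 6)*(s - 2)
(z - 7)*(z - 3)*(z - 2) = z^3 - 12*z^2 + 41*z - 42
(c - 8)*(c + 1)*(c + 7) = c^3 - 57*c - 56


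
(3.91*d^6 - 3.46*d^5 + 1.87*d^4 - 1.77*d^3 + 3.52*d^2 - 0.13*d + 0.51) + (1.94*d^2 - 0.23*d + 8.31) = 3.91*d^6 - 3.46*d^5 + 1.87*d^4 - 1.77*d^3 + 5.46*d^2 - 0.36*d + 8.82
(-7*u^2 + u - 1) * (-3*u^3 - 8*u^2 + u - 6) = 21*u^5 + 53*u^4 - 12*u^3 + 51*u^2 - 7*u + 6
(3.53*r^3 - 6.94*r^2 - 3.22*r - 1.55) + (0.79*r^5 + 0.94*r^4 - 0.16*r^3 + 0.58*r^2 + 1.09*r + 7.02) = 0.79*r^5 + 0.94*r^4 + 3.37*r^3 - 6.36*r^2 - 2.13*r + 5.47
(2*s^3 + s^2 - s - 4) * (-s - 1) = -2*s^4 - 3*s^3 + 5*s + 4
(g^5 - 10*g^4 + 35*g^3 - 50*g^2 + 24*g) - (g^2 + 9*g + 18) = g^5 - 10*g^4 + 35*g^3 - 51*g^2 + 15*g - 18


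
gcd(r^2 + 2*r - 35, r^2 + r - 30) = r - 5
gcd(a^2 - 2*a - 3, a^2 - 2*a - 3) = a^2 - 2*a - 3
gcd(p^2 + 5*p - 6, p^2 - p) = p - 1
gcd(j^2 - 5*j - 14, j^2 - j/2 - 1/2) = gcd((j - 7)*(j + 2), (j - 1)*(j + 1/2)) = 1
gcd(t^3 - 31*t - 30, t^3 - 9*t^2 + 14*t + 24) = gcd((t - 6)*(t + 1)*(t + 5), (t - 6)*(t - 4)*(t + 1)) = t^2 - 5*t - 6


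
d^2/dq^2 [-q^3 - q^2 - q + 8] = -6*q - 2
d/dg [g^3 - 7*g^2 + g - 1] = 3*g^2 - 14*g + 1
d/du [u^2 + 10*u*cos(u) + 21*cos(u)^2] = -10*u*sin(u) + 2*u - 21*sin(2*u) + 10*cos(u)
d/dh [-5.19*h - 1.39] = -5.19000000000000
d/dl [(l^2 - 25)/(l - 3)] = (-l^2 + 2*l*(l - 3) + 25)/(l - 3)^2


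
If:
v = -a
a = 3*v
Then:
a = 0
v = 0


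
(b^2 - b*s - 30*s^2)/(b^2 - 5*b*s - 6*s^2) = (b + 5*s)/(b + s)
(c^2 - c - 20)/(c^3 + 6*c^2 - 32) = (c - 5)/(c^2 + 2*c - 8)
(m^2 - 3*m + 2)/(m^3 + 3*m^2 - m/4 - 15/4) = 4*(m - 2)/(4*m^2 + 16*m + 15)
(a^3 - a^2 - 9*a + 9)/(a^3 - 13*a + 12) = (a + 3)/(a + 4)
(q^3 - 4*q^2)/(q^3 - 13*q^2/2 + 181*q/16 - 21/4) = 16*q^2/(16*q^2 - 40*q + 21)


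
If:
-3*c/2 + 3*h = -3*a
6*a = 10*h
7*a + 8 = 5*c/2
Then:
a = 8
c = 128/5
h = 24/5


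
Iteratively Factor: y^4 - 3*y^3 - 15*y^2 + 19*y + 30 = (y - 2)*(y^3 - y^2 - 17*y - 15) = (y - 2)*(y + 1)*(y^2 - 2*y - 15) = (y - 5)*(y - 2)*(y + 1)*(y + 3)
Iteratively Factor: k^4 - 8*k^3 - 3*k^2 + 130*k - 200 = (k - 5)*(k^3 - 3*k^2 - 18*k + 40) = (k - 5)*(k - 2)*(k^2 - k - 20) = (k - 5)*(k - 2)*(k + 4)*(k - 5)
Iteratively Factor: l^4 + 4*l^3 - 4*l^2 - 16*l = (l + 4)*(l^3 - 4*l) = (l - 2)*(l + 4)*(l^2 + 2*l) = (l - 2)*(l + 2)*(l + 4)*(l)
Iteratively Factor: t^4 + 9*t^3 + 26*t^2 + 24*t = (t)*(t^3 + 9*t^2 + 26*t + 24) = t*(t + 3)*(t^2 + 6*t + 8) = t*(t + 2)*(t + 3)*(t + 4)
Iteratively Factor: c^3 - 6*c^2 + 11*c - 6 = (c - 1)*(c^2 - 5*c + 6) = (c - 2)*(c - 1)*(c - 3)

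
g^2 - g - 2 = (g - 2)*(g + 1)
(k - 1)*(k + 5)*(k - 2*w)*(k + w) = k^4 - k^3*w + 4*k^3 - 2*k^2*w^2 - 4*k^2*w - 5*k^2 - 8*k*w^2 + 5*k*w + 10*w^2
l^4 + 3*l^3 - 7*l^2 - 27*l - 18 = (l - 3)*(l + 1)*(l + 2)*(l + 3)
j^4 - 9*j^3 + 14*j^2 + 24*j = j*(j - 6)*(j - 4)*(j + 1)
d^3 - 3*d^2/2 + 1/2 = (d - 1)^2*(d + 1/2)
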